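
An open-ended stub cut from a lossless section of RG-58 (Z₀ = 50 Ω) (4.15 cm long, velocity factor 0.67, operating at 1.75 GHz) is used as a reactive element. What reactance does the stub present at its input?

λ = v/f = 0.67·c / 1.75 GHz = 0.115 m
βl = 2π·l/λ = 2π × 0.361 = 130°
tan(βl) = -1.19
For an open-ended stub, Z_in = −jZ_0·cot(βl) = −jZ_0/tan(βl)

X_in ≈ 42.1 Ω (inductive)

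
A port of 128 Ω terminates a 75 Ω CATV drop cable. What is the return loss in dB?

Γ = (128 − 75)/(128 + 75) = 0.261
RL = −20·log₁₀|Γ| = −20·log₁₀(0.261)

RL ≈ 11.7 dB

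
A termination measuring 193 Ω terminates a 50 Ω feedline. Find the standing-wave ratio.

For a purely resistive load, VSWR = R_L/Z_0 or Z_0/R_L (whichever > 1) = 193/50

VSWR ≈ 3.86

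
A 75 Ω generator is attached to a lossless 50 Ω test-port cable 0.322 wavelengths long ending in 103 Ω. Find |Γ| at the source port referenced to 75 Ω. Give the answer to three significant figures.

βl = 2π × 0.322 = 116°
tan(βl) = -2.06
Z_in = Z_0·(Z_L + jZ_0·tanβl)/(Z_0 + jZ_L·tanβl) = 28.4 + j17.6 Ω
Γ_s = (Z_in − Z_s)/(Z_in + Z_s) = (-46.6 + j17.6)/(103 + j17.6), |Γ_s| = 0.475

|Γ| ≈ 0.475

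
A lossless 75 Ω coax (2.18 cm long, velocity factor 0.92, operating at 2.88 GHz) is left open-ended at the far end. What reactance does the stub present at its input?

λ = v/f = 0.92·c / 2.88 GHz = 0.0958 m
βl = 2π·l/λ = 2π × 0.227 = 81.9°
tan(βl) = 7.02
For an open-ended stub, Z_in = −jZ_0·cot(βl) = −jZ_0/tan(βl)

X_in ≈ -10.7 Ω (capacitive)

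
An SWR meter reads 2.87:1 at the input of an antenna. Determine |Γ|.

|Γ| ≈ 0.483

|Γ| = (S − 1)/(S + 1) = (2.87 − 1)/(2.87 + 1) = 1.87/3.87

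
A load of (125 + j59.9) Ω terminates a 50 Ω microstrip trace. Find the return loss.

RL ≈ 5.7 dB

Γ = (75 + j59.9)/(175 + j59.9), |Γ| = 0.519
RL = −20·log₁₀|Γ| = −20·log₁₀(0.519)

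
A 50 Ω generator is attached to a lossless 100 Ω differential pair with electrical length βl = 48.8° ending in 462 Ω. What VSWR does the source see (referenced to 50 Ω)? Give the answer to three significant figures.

tan(βl) = 1.14
Z_in = Z_0·(Z_L + jZ_0·tanβl)/(Z_0 + jZ_L·tanβl) = 36.9 − j80.5 Ω
Γ_s = (Z_in − Z_s)/(Z_in + Z_s) = (-13.1 − j80.5)/(86.9 − j80.5), |Γ_s| = 0.689
VSWR = (1 + |Γ_s|)/(1 − |Γ_s|)

VSWR ≈ 5.42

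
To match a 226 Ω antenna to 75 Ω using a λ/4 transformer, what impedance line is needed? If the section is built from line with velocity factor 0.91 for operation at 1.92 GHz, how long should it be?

Z_qwt ≈ 130 Ω; length ≈ 3.55 cm

Z_qwt = √(Z_0·R_L) = √(75 × 226) = √16950
λ = 0.91·c/f = 0.142 m, so l = λ/4 = 0.0355 m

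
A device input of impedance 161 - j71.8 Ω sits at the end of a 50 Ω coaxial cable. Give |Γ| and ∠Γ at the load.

Γ = (Z_L − Z_0)/(Z_L + Z_0) = (111 − j71.8)/(211 − j71.8)
|Γ| = 132/223 = 0.593

Γ ≈ 0.593 ∠ -14.1°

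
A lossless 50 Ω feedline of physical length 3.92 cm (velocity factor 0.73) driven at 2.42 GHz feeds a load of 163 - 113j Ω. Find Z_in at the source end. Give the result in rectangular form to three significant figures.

λ = v/f = 0.73·c / 2.42 GHz = 0.0905 m
βl = 2π·l/λ = 2π × 0.433 = 156°
tan(βl) = tan(156°) = -0.446
Z_in = Z_0·(Z_L + jZ_0·tanβl)/(Z_0 + jZ_L·tanβl)
     = 50·(163 − j135)/(-0.451 − j72.8)

Z_in ≈ 92.3 + j113 Ω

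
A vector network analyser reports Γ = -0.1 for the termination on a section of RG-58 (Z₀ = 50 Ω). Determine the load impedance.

Z_L = Z_0·(1 + Γ)/(1 − Γ) = 50·(0.9)/(1.1)

Z_L ≈ 40.9 Ω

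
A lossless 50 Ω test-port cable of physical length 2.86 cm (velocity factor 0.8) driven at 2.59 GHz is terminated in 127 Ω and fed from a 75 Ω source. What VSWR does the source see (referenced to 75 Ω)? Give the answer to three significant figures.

VSWR ≈ 3.56

λ = v/f = 0.8·c / 2.59 GHz = 0.0927 m
βl = 2π·l/λ = 2π × 0.309 = 111°
tan(βl) = -2.59
Z_in = Z_0·(Z_L + jZ_0·tanβl)/(Z_0 + jZ_L·tanβl) = 22.1 + j15.9 Ω
Γ_s = (Z_in − Z_s)/(Z_in + Z_s) = (-52.9 + j15.9)/(97.1 + j15.9), |Γ_s| = 0.561
VSWR = (1 + |Γ_s|)/(1 − |Γ_s|)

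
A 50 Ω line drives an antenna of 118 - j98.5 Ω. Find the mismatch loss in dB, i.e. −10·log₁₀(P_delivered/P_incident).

Γ = (68 − j98.5)/(168 − j98.5), |Γ| = 0.615
|Γ|² = 0.378, so P_del/P_inc = 1 − |Γ|² = 0.622
ML = −10·log₁₀(1 − |Γ|²)

mismatch loss ≈ 2.06 dB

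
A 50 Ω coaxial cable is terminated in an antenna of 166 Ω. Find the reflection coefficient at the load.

Γ = 0.537

Γ = (Z_L − Z_0)/(Z_L + Z_0) = (166 − 50)/(166 + 50) = 116/216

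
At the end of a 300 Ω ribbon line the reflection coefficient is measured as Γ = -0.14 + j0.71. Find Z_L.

Z_L ≈ 79.2 + j236 Ω

Z_L = Z_0·(1 + Γ)/(1 − Γ) = 300·(0.86 + j0.71)/(1.14 − j0.71)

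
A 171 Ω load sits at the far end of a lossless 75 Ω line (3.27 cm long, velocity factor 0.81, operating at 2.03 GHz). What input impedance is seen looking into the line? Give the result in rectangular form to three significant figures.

λ = v/f = 0.81·c / 2.03 GHz = 0.12 m
βl = 2π·l/λ = 2π × 0.273 = 98.3°
tan(βl) = tan(98.3°) = -6.82
Z_in = Z_0·(Z_L + jZ_0·tanβl)/(Z_0 + jZ_L·tanβl)
     = 75·(171 − j511)/(75 − j1170)

Z_in ≈ 33.5 + j8.85 Ω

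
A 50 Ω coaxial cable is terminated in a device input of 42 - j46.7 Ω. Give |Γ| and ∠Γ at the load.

Γ ≈ 0.459 ∠ -72.8°

Γ = (Z_L − Z_0)/(Z_L + Z_0) = (-8 − j46.7)/(92 − j46.7)
|Γ| = 47.4/103 = 0.459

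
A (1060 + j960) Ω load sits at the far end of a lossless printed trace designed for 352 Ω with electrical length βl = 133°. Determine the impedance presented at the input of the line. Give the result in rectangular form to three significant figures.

tan(βl) = tan(133°) = -1.07
Z_in = Z_0·(Z_L + jZ_0·tanβl)/(Z_0 + jZ_L·tanβl)
     = 352·(1060 + j583)/(1380 − j1140)

Z_in ≈ 88.2 + j221 Ω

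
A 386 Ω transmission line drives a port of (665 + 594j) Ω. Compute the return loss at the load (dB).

RL ≈ 5.29 dB

Γ = (279 + j594)/(1051 + j594), |Γ| = 0.544
RL = −20·log₁₀|Γ| = −20·log₁₀(0.544)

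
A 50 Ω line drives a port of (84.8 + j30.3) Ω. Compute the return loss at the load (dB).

Γ = (34.8 + j30.3)/(134.8 + j30.3), |Γ| = 0.334
RL = −20·log₁₀|Γ| = −20·log₁₀(0.334)

RL ≈ 9.53 dB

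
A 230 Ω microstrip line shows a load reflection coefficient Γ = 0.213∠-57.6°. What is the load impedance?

Z_L = Z_0·(1 + Γ)/(1 − Γ) = 230·(1.11 − j0.18)/(0.886 + j0.18)

Z_L ≈ 269 − j101 Ω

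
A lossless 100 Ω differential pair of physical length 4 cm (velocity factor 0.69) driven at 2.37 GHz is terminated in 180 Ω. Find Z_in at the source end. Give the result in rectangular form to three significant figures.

λ = v/f = 0.69·c / 2.37 GHz = 0.0873 m
βl = 2π·l/λ = 2π × 0.458 = 165°
tan(βl) = tan(165°) = -0.27
Z_in = Z_0·(Z_L + jZ_0·tanβl)/(Z_0 + jZ_L·tanβl)
     = 100·(180 − j27)/(100 − j48.7)

Z_in ≈ 156 + j49 Ω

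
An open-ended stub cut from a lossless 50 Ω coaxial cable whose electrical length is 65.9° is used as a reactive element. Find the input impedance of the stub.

tan(βl) = 2.24
For an open-ended stub, Z_in = −jZ_0·cot(βl) = −jZ_0/tan(βl)

Z_in ≈ −j22.4 Ω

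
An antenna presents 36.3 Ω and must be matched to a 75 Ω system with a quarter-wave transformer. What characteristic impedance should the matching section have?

Z_qwt ≈ 52.2 Ω

Z_qwt = √(Z_0·R_L) = √(75 × 36.3) = √2722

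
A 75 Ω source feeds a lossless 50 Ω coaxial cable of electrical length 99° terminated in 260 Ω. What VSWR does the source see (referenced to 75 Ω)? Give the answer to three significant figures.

VSWR ≈ 7.7

tan(βl) = -6.31
Z_in = Z_0·(Z_L + jZ_0·tanβl)/(Z_0 + jZ_L·tanβl) = 9.85 + j7.62 Ω
Γ_s = (Z_in − Z_s)/(Z_in + Z_s) = (-65.2 + j7.62)/(84.8 + j7.62), |Γ_s| = 0.77
VSWR = (1 + |Γ_s|)/(1 − |Γ_s|)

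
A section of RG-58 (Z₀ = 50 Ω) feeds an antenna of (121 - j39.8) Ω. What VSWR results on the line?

Γ = (Z_L − Z_0)/(Z_L + Z_0) = (71 − j39.8)/(171 − j39.8)
|Γ| = 81.4/176 = 0.464
VSWR = (1 + |Γ|)/(1 − |Γ|) = 1.46/0.536

VSWR ≈ 2.73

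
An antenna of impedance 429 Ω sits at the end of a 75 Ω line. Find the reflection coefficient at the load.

Γ = (Z_L − Z_0)/(Z_L + Z_0) = (429 − 75)/(429 + 75) = 354/504

Γ = 0.702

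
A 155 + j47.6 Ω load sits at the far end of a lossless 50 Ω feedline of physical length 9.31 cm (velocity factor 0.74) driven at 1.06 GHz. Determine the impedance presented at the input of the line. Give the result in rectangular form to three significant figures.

λ = v/f = 0.74·c / 1.06 GHz = 0.209 m
βl = 2π·l/λ = 2π × 0.445 = 160°
tan(βl) = tan(160°) = -0.363
Z_in = Z_0·(Z_L + jZ_0·tanβl)/(Z_0 + jZ_L·tanβl)
     = 50·(155 + j29.4)/(67.3 − j56.3)

Z_in ≈ 57 + j69.5 Ω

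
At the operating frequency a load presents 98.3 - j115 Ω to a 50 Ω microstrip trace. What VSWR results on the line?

Γ = (Z_L − Z_0)/(Z_L + Z_0) = (48.3 − j115)/(148.3 − j115)
|Γ| = 125/188 = 0.665
VSWR = (1 + |Γ|)/(1 − |Γ|) = 1.66/0.335

VSWR ≈ 4.96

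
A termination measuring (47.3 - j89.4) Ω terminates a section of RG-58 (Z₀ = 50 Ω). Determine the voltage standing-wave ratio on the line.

Γ = (Z_L − Z_0)/(Z_L + Z_0) = (-2.7 − j89.4)/(97.3 − j89.4)
|Γ| = 89.4/132 = 0.677
VSWR = (1 + |Γ|)/(1 − |Γ|) = 1.68/0.323

VSWR ≈ 5.19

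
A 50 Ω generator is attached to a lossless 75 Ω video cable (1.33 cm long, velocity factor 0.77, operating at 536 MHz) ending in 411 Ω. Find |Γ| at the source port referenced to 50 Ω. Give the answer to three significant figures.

|Γ| ≈ 0.779

λ = v/f = 0.77·c / 536 MHz = 0.431 m
βl = 2π·l/λ = 2π × 0.0309 = 11.1°
tan(βl) = 0.196
Z_in = Z_0·(Z_L + jZ_0·tanβl)/(Z_0 + jZ_L·tanβl) = 198 − j198 Ω
Γ_s = (Z_in − Z_s)/(Z_in + Z_s) = (148 − j198)/(248 − j198), |Γ_s| = 0.779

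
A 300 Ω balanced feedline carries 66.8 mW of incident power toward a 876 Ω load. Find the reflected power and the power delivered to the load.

Γ = (876 − 300)/(876 + 300) = 0.49
|Γ|² = 0.24
P_refl = |Γ|²·P_inc = 16 mW, P_del = (1 − |Γ|²)·P_inc = 50.8 mW

P_reflected ≈ 16 mW; P_delivered ≈ 50.8 mW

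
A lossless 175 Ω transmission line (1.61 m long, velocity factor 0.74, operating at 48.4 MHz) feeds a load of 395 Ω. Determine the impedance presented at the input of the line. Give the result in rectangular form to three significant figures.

λ = v/f = 0.74·c / 48.4 MHz = 4.59 m
βl = 2π·l/λ = 2π × 0.351 = 126°
tan(βl) = tan(126°) = -1.36
Z_in = Z_0·(Z_L + jZ_0·tanβl)/(Z_0 + jZ_L·tanβl)
     = 175·(395 − j238)/(175 − j536)

Z_in ≈ 108 + j93.6 Ω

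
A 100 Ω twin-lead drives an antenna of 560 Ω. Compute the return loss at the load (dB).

Γ = (560 − 100)/(560 + 100) = 0.697
RL = −20·log₁₀|Γ| = −20·log₁₀(0.697)

RL ≈ 3.14 dB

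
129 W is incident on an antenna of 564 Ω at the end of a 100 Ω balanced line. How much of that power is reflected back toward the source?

Γ = (564 − 100)/(564 + 100) = 0.699
|Γ|² = 0.488
P_refl = |Γ|²·P_inc = 63 W, P_del = (1 − |Γ|²)·P_inc = 66 W

P_reflected ≈ 63 W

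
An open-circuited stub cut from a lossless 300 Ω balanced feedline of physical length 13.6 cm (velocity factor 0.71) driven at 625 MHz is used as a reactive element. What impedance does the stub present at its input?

λ = v/f = 0.71·c / 625 MHz = 0.341 m
βl = 2π·l/λ = 2π × 0.399 = 144°
tan(βl) = -0.736
For an open-circuited stub, Z_in = −jZ_0·cot(βl) = −jZ_0/tan(βl)

Z_in ≈ +j408 Ω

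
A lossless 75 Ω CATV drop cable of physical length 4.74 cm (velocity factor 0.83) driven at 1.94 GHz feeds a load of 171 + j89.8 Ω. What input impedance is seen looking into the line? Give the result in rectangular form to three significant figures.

Z_in ≈ 32.8 + j39.2 Ω

λ = v/f = 0.83·c / 1.94 GHz = 0.128 m
βl = 2π·l/λ = 2π × 0.369 = 133°
tan(βl) = tan(133°) = -1.07
Z_in = Z_0·(Z_L + jZ_0·tanβl)/(Z_0 + jZ_L·tanβl)
     = 75·(171 + j9.23)/(171 − j184)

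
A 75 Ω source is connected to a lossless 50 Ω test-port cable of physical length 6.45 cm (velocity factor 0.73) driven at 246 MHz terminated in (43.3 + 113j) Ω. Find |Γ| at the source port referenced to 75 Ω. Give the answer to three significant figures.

λ = v/f = 0.73·c / 246 MHz = 0.89 m
βl = 2π·l/λ = 2π × 0.0725 = 26.1°
tan(βl) = 0.49
Z_in = Z_0·(Z_L + jZ_0·tanβl)/(Z_0 + jZ_L·tanβl) = 281 − j173 Ω
Γ_s = (Z_in − Z_s)/(Z_in + Z_s) = (206 − j173)/(356 − j173), |Γ_s| = 0.679

|Γ| ≈ 0.679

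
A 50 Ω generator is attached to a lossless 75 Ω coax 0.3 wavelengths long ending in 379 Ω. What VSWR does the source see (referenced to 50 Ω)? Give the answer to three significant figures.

VSWR ≈ 3.79

βl = 2π × 0.3 = 108°
tan(βl) = -3.08
Z_in = Z_0·(Z_L + jZ_0·tanβl)/(Z_0 + jZ_L·tanβl) = 16.3 + j23.3 Ω
Γ_s = (Z_in − Z_s)/(Z_in + Z_s) = (-33.7 + j23.3)/(66.3 + j23.3), |Γ_s| = 0.582
VSWR = (1 + |Γ_s|)/(1 − |Γ_s|)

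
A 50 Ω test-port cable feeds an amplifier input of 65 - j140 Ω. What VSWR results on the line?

VSWR ≈ 7.97

Γ = (Z_L − Z_0)/(Z_L + Z_0) = (15 − j140)/(115 − j140)
|Γ| = 141/181 = 0.777
VSWR = (1 + |Γ|)/(1 − |Γ|) = 1.78/0.223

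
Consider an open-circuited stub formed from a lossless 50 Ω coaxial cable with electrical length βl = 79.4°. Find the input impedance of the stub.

tan(βl) = 5.34
For an open-circuited stub, Z_in = −jZ_0·cot(βl) = −jZ_0/tan(βl)

Z_in ≈ −j9.36 Ω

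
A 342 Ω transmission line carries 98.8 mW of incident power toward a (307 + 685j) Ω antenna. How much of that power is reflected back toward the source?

P_reflected ≈ 52.2 mW

|Γ| = |(-35 + j685)/(649 + j685)| = 0.727
|Γ|² = 0.528
P_refl = |Γ|²·P_inc = 52.2 mW, P_del = (1 − |Γ|²)·P_inc = 46.6 mW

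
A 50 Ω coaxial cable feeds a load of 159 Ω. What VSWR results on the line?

VSWR ≈ 3.18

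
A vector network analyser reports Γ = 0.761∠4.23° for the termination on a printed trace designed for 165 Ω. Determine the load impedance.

Z_L ≈ 1130 + j302 Ω

Z_L = Z_0·(1 + Γ)/(1 − Γ) = 165·(1.76 + j0.0561)/(0.241 − j0.0561)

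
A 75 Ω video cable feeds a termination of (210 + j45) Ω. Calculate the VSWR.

Γ = (Z_L − Z_0)/(Z_L + Z_0) = (135 + j45)/(285 + j45)
|Γ| = 142/289 = 0.493
VSWR = (1 + |Γ|)/(1 − |Γ|) = 1.49/0.507

VSWR ≈ 2.95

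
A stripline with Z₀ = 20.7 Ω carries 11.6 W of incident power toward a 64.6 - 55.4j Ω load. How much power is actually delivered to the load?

|Γ| = |(43.9 − j55.4)/(85.3 − j55.4)| = 0.695
|Γ|² = 0.483
P_refl = |Γ|²·P_inc = 5.6 W, P_del = (1 − |Γ|²)·P_inc = 6 W

P_delivered ≈ 6 W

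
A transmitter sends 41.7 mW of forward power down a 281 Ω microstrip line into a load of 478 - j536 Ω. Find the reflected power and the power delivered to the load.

P_reflected ≈ 15.8 mW; P_delivered ≈ 25.9 mW

|Γ| = |(197 − j536)/(759 − j536)| = 0.615
|Γ|² = 0.378
P_refl = |Γ|²·P_inc = 15.8 mW, P_del = (1 − |Γ|²)·P_inc = 25.9 mW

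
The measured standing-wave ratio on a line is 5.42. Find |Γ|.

|Γ| ≈ 0.688

|Γ| = (S − 1)/(S + 1) = (5.42 − 1)/(5.42 + 1) = 4.42/6.42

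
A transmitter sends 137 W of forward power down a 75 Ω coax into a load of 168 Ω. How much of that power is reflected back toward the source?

P_reflected ≈ 20.1 W

Γ = (168 − 75)/(168 + 75) = 0.383
|Γ|² = 0.146
P_refl = |Γ|²·P_inc = 20.1 W, P_del = (1 − |Γ|²)·P_inc = 117 W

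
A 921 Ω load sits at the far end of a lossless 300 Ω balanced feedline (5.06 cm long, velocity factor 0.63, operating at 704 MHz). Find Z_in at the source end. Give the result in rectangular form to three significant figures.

Z_in ≈ 112 − j107 Ω

λ = v/f = 0.63·c / 704 MHz = 0.268 m
βl = 2π·l/λ = 2π × 0.188 = 67.9°
tan(βl) = tan(67.9°) = 2.46
Z_in = Z_0·(Z_L + jZ_0·tanβl)/(Z_0 + jZ_L·tanβl)
     = 300·(921 + j737)/(300 + j2260)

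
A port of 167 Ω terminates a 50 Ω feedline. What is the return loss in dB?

Γ = (167 − 50)/(167 + 50) = 0.539
RL = −20·log₁₀|Γ| = −20·log₁₀(0.539)

RL ≈ 5.37 dB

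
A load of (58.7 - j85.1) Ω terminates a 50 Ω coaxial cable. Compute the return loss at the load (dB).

RL ≈ 4.16 dB

Γ = (8.7 − j85.1)/(108.7 − j85.1), |Γ| = 0.62
RL = −20·log₁₀|Γ| = −20·log₁₀(0.62)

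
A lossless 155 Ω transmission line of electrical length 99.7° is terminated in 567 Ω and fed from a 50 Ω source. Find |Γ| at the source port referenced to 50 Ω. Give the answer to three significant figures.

tan(βl) = -5.85
Z_in = Z_0·(Z_L + jZ_0·tanβl)/(Z_0 + jZ_L·tanβl) = 43.5 + j24.5 Ω
Γ_s = (Z_in − Z_s)/(Z_in + Z_s) = (-6.48 + j24.5)/(93.5 + j24.5), |Γ_s| = 0.262

|Γ| ≈ 0.262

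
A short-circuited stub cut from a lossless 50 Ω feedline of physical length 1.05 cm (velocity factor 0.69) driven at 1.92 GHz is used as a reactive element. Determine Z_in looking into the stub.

λ = v/f = 0.69·c / 1.92 GHz = 0.108 m
βl = 2π·l/λ = 2π × 0.0974 = 35.1°
tan(βl) = 0.702
For a short-circuited stub, Z_in = jZ_0·tan(βl)

Z_in ≈ +j35.1 Ω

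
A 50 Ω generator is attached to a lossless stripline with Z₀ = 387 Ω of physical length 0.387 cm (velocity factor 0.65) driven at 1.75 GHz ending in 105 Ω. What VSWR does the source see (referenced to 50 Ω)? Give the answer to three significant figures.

VSWR ≈ 3.51

λ = v/f = 0.65·c / 1.75 GHz = 0.111 m
βl = 2π·l/λ = 2π × 0.0347 = 12.5°
tan(βl) = 0.222
Z_in = Z_0·(Z_L + jZ_0·tanβl)/(Z_0 + jZ_L·tanβl) = 110 + j79.2 Ω
Γ_s = (Z_in − Z_s)/(Z_in + Z_s) = (59.8 + j79.2)/(160 + j79.2), |Γ_s| = 0.556
VSWR = (1 + |Γ_s|)/(1 − |Γ_s|)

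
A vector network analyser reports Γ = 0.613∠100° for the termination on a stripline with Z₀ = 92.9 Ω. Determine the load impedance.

Z_L ≈ 36.5 + j70.6 Ω

Z_L = Z_0·(1 + Γ)/(1 − Γ) = 92.9·(0.894 + j0.604)/(1.11 − j0.604)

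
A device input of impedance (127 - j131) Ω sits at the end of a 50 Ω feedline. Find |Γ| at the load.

|Γ| ≈ 0.69

Γ = (Z_L − Z_0)/(Z_L + Z_0) = (77 − j131)/(177 − j131)
|Γ| = 152/220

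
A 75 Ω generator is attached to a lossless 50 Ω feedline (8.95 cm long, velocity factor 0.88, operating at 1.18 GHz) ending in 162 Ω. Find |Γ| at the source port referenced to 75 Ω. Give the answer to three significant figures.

|Γ| ≈ 0.518

λ = v/f = 0.88·c / 1.18 GHz = 0.224 m
βl = 2π·l/λ = 2π × 0.4 = 144°
tan(βl) = -0.726
Z_in = Z_0·(Z_L + jZ_0·tanβl)/(Z_0 + jZ_L·tanβl) = 37.9 + j52.8 Ω
Γ_s = (Z_in − Z_s)/(Z_in + Z_s) = (-37.1 + j52.8)/(113 + j52.8), |Γ_s| = 0.518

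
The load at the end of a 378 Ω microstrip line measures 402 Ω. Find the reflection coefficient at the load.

Γ = 0.0308

Γ = (Z_L − Z_0)/(Z_L + Z_0) = (402 − 378)/(402 + 378) = 24/780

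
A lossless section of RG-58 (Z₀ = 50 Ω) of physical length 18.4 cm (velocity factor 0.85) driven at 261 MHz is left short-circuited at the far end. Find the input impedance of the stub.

λ = v/f = 0.85·c / 261 MHz = 0.977 m
βl = 2π·l/λ = 2π × 0.188 = 67.8°
tan(βl) = 2.45
For a short-circuited stub, Z_in = jZ_0·tan(βl)

Z_in ≈ +j123 Ω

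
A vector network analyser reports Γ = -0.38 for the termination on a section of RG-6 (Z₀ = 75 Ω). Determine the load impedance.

Z_L = Z_0·(1 + Γ)/(1 − Γ) = 75·(0.62)/(1.38)

Z_L ≈ 33.7 Ω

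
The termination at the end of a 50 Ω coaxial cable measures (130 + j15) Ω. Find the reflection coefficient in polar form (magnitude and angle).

Γ ≈ 0.451 ∠ 5.86°

Γ = (Z_L − Z_0)/(Z_L + Z_0) = (80 + j15)/(180 + j15)
|Γ| = 81.4/181 = 0.451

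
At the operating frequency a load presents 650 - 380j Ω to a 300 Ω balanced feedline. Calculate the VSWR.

VSWR ≈ 3.04

Γ = (Z_L − Z_0)/(Z_L + Z_0) = (350 − j380)/(950 − j380)
|Γ| = 517/1020 = 0.505
VSWR = (1 + |Γ|)/(1 − |Γ|) = 1.5/0.495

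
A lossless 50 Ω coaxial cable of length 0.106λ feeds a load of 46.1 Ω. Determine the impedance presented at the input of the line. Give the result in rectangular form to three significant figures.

Z_in ≈ 48.9 + j3.86 Ω

βl = 2π × 0.106 = 38.2°
tan(βl) = tan(38.2°) = 0.786
Z_in = Z_0·(Z_L + jZ_0·tanβl)/(Z_0 + jZ_L·tanβl)
     = 50·(46.1 + j39.3)/(50 + j36.2)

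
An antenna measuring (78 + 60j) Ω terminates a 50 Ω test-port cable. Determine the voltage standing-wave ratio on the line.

VSWR ≈ 2.76

Γ = (Z_L − Z_0)/(Z_L + Z_0) = (28 + j60)/(128 + j60)
|Γ| = 66.2/141 = 0.468
VSWR = (1 + |Γ|)/(1 − |Γ|) = 1.47/0.532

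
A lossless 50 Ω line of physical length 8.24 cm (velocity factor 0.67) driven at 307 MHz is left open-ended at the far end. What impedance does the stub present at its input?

Z_in ≈ −j49.5 Ω

λ = v/f = 0.67·c / 307 MHz = 0.655 m
βl = 2π·l/λ = 2π × 0.126 = 45.3°
tan(βl) = 1.01
For an open-ended stub, Z_in = −jZ_0·cot(βl) = −jZ_0/tan(βl)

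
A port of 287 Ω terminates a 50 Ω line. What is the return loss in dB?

Γ = (287 − 50)/(287 + 50) = 0.703
RL = −20·log₁₀|Γ| = −20·log₁₀(0.703)

RL ≈ 3.06 dB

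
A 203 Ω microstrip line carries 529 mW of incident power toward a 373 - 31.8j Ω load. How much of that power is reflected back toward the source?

|Γ| = |(170 − j31.8)/(576 − j31.8)| = 0.3
|Γ|² = 0.0899
P_refl = |Γ|²·P_inc = 47.5 mW, P_del = (1 − |Γ|²)·P_inc = 481 mW

P_reflected ≈ 47.5 mW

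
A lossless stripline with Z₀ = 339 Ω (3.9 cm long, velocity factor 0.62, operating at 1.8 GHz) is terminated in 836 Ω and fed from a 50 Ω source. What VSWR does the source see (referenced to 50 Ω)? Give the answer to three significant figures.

λ = v/f = 0.62·c / 1.8 GHz = 0.103 m
βl = 2π·l/λ = 2π × 0.377 = 136°
tan(βl) = -0.97
Z_in = Z_0·(Z_L + jZ_0·tanβl)/(Z_0 + jZ_L·tanβl) = 241 + j249 Ω
Γ_s = (Z_in − Z_s)/(Z_in + Z_s) = (191 + j249)/(291 + j249), |Γ_s| = 0.819
VSWR = (1 + |Γ_s|)/(1 − |Γ_s|)

VSWR ≈ 10.1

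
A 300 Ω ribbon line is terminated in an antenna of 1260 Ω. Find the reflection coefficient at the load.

Γ = 0.615

Γ = (Z_L − Z_0)/(Z_L + Z_0) = (1260 − 300)/(1260 + 300) = 960/1560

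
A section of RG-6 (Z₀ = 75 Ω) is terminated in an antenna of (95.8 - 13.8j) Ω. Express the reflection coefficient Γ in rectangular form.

Γ ≈ 0.127 − j0.0705

Γ = (Z_L − Z_0)/(Z_L + Z_0) = (20.8 − j13.8)/(170.8 − j13.8)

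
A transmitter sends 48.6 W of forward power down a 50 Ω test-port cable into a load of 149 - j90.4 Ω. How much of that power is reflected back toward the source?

P_reflected ≈ 18.3 W

|Γ| = |(99 − j90.4)/(199 − j90.4)| = 0.613
|Γ|² = 0.376
P_refl = |Γ|²·P_inc = 18.3 W, P_del = (1 − |Γ|²)·P_inc = 30.3 W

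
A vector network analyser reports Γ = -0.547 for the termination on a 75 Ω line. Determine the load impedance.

Z_L ≈ 22 Ω

Z_L = Z_0·(1 + Γ)/(1 − Γ) = 75·(0.453)/(1.55)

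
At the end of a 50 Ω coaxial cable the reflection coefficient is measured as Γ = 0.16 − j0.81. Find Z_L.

Z_L = Z_0·(1 + Γ)/(1 − Γ) = 50·(1.16 − j0.81)/(0.84 + j0.81)

Z_L ≈ 11.7 − j59.5 Ω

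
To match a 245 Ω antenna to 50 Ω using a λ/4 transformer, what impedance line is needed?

Z_qwt = √(Z_0·R_L) = √(50 × 245) = √12250

Z_qwt ≈ 111 Ω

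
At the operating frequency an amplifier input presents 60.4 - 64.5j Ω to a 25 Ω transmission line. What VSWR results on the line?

VSWR ≈ 5.4

Γ = (Z_L − Z_0)/(Z_L + Z_0) = (35.4 − j64.5)/(85.4 − j64.5)
|Γ| = 73.6/107 = 0.687
VSWR = (1 + |Γ|)/(1 − |Γ|) = 1.69/0.313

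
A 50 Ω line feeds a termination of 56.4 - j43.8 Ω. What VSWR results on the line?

Γ = (Z_L − Z_0)/(Z_L + Z_0) = (6.4 − j43.8)/(106.4 − j43.8)
|Γ| = 44.3/115 = 0.385
VSWR = (1 + |Γ|)/(1 − |Γ|) = 1.38/0.615

VSWR ≈ 2.25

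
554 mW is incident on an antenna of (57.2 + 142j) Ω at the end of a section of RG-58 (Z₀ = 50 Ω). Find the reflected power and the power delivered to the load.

P_reflected ≈ 354 mW; P_delivered ≈ 200 mW

|Γ| = |(7.2 + j142)/(107.2 + j142)| = 0.799
|Γ|² = 0.639
P_refl = |Γ|²·P_inc = 354 mW, P_del = (1 − |Γ|²)·P_inc = 200 mW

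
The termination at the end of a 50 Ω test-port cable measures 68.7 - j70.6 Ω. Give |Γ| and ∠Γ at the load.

Γ = (Z_L − Z_0)/(Z_L + Z_0) = (18.7 − j70.6)/(118.7 − j70.6)
|Γ| = 73/138 = 0.529

Γ ≈ 0.529 ∠ -44.4°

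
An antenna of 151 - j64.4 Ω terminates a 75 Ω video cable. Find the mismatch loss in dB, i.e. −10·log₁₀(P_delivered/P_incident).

mismatch loss ≈ 0.86 dB

Γ = (76 − j64.4)/(226 − j64.4), |Γ| = 0.424
|Γ|² = 0.18, so P_del/P_inc = 1 − |Γ|² = 0.82
ML = −10·log₁₀(1 − |Γ|²)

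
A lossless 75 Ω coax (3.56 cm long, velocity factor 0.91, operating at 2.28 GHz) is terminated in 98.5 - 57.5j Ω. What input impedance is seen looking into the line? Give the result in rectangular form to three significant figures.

Z_in ≈ 55.6 + j42.5 Ω

λ = v/f = 0.91·c / 2.28 GHz = 0.12 m
βl = 2π·l/λ = 2π × 0.297 = 107°
tan(βl) = tan(107°) = -3.26
Z_in = Z_0·(Z_L + jZ_0·tanβl)/(Z_0 + jZ_L·tanβl)
     = 75·(98.5 − j302)/(-113 − j321)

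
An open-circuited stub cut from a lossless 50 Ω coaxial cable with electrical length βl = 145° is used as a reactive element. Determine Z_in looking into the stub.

tan(βl) = -0.7
For an open-circuited stub, Z_in = −jZ_0·cot(βl) = −jZ_0/tan(βl)

Z_in ≈ +j71.4 Ω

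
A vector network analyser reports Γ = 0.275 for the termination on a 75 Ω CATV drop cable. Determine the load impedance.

Z_L = Z_0·(1 + Γ)/(1 − Γ) = 75·(1.27)/(0.725)

Z_L ≈ 132 Ω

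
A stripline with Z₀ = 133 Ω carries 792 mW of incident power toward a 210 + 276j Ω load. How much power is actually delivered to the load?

P_delivered ≈ 457 mW

|Γ| = |(77 + j276)/(343 + j276)| = 0.651
|Γ|² = 0.424
P_refl = |Γ|²·P_inc = 335 mW, P_del = (1 − |Γ|²)·P_inc = 457 mW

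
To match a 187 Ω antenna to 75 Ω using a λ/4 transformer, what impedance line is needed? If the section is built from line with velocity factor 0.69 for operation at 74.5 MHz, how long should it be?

Z_qwt ≈ 118 Ω; length ≈ 69.5 cm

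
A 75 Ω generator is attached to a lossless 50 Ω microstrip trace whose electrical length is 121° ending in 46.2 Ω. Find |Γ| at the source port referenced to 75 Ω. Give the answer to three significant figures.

tan(βl) = -1.66
Z_in = Z_0·(Z_L + jZ_0·tanβl)/(Z_0 + jZ_L·tanβl) = 51.8 − j3.62 Ω
Γ_s = (Z_in − Z_s)/(Z_in + Z_s) = (-23.2 − j3.62)/(127 − j3.62), |Γ_s| = 0.185

|Γ| ≈ 0.185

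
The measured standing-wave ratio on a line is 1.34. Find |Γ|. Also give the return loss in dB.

|Γ| ≈ 0.145; return loss ≈ 16.8 dB

|Γ| = (S − 1)/(S + 1) = (1.34 − 1)/(1.34 + 1) = 0.34/2.34
RL = −20·log₁₀|Γ| = −20·log₁₀(0.145)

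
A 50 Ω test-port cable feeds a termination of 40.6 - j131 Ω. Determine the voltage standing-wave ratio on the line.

Γ = (Z_L − Z_0)/(Z_L + Z_0) = (-9.4 − j131)/(90.6 − j131)
|Γ| = 131/159 = 0.825
VSWR = (1 + |Γ|)/(1 − |Γ|) = 1.82/0.175

VSWR ≈ 10.4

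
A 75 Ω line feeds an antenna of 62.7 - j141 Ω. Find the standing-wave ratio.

Γ = (Z_L − Z_0)/(Z_L + Z_0) = (-12.3 − j141)/(137.7 − j141)
|Γ| = 142/197 = 0.718
VSWR = (1 + |Γ|)/(1 − |Γ|) = 1.72/0.282

VSWR ≈ 6.1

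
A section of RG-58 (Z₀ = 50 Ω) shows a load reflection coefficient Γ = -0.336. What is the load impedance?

Z_L ≈ 24.9 Ω

Z_L = Z_0·(1 + Γ)/(1 − Γ) = 50·(0.664)/(1.34)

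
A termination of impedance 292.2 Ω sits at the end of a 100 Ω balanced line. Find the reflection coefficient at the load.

Γ = (Z_L − Z_0)/(Z_L + Z_0) = (292.2 − 100)/(292.2 + 100) = 192.2/392.2

Γ = 0.49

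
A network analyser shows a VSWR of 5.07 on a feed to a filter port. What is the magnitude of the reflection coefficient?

|Γ| = (S − 1)/(S + 1) = (5.07 − 1)/(5.07 + 1) = 4.07/6.07

|Γ| ≈ 0.671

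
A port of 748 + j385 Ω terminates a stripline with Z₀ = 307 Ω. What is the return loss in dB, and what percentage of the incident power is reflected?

Γ = (441 + j385)/(1055 + j385), |Γ| = 0.521
RL = −20·log₁₀(0.521) = 5.66 dB
P_refl/P_inc = |Γ|² = 0.272

RL ≈ 5.66 dB; 27.2% of incident power reflected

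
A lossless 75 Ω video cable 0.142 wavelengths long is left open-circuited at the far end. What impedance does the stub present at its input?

βl = 2π × 0.142 = 51.1°
tan(βl) = 1.24
For an open-circuited stub, Z_in = −jZ_0·cot(βl) = −jZ_0/tan(βl)

Z_in ≈ −j60.5 Ω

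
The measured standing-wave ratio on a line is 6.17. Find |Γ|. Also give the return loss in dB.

|Γ| = (S − 1)/(S + 1) = (6.17 − 1)/(6.17 + 1) = 5.17/7.17
RL = −20·log₁₀|Γ| = −20·log₁₀(0.721)

|Γ| ≈ 0.721; return loss ≈ 2.84 dB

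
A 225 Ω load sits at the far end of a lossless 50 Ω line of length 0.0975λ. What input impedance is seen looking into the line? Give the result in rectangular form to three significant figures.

βl = 2π × 0.0975 = 35.1°
tan(βl) = tan(35.1°) = 0.703
Z_in = Z_0·(Z_L + jZ_0·tanβl)/(Z_0 + jZ_L·tanβl)
     = 50·(225 + j35.1)/(50 + j158)

Z_in ≈ 30.6 − j61.5 Ω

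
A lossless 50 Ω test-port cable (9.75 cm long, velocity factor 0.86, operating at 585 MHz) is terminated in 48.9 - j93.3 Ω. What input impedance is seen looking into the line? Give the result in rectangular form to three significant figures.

λ = v/f = 0.86·c / 585 MHz = 0.441 m
βl = 2π·l/λ = 2π × 0.221 = 79.6°
tan(βl) = tan(79.6°) = 5.44
Z_in = Z_0·(Z_L + jZ_0·tanβl)/(Z_0 + jZ_L·tanβl)
     = 50·(48.9 + j179)/(558 + j266)

Z_in ≈ 9.8 + j11.4 Ω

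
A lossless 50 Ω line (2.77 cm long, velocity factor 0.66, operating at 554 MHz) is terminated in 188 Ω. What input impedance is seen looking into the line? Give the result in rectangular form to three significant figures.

Z_in ≈ 48.5 − j70.1 Ω

λ = v/f = 0.66·c / 554 MHz = 0.357 m
βl = 2π·l/λ = 2π × 0.0775 = 27.9°
tan(βl) = tan(27.9°) = 0.53
Z_in = Z_0·(Z_L + jZ_0·tanβl)/(Z_0 + jZ_L·tanβl)
     = 50·(188 + j26.5)/(50 + j99.5)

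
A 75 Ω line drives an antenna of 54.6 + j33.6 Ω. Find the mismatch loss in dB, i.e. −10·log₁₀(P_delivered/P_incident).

Γ = (-20.4 + j33.6)/(129.6 + j33.6), |Γ| = 0.294
|Γ|² = 0.0862, so P_del/P_inc = 1 − |Γ|² = 0.914
ML = −10·log₁₀(1 − |Γ|²)

mismatch loss ≈ 0.391 dB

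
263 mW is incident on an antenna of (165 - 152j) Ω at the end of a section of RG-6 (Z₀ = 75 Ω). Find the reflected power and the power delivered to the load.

P_reflected ≈ 102 mW; P_delivered ≈ 161 mW

|Γ| = |(90 − j152)/(240 − j152)| = 0.622
|Γ|² = 0.387
P_refl = |Γ|²·P_inc = 102 mW, P_del = (1 − |Γ|²)·P_inc = 161 mW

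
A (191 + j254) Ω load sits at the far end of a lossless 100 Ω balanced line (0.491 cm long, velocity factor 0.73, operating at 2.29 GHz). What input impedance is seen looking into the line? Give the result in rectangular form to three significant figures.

Z_in ≈ 493 − j183 Ω

λ = v/f = 0.73·c / 2.29 GHz = 0.0956 m
βl = 2π·l/λ = 2π × 0.0513 = 18.5°
tan(βl) = tan(18.5°) = 0.334
Z_in = Z_0·(Z_L + jZ_0·tanβl)/(Z_0 + jZ_L·tanβl)
     = 100·(191 + j287)/(15.1 + j63.8)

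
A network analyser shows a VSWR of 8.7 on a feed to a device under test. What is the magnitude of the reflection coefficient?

|Γ| = (S − 1)/(S + 1) = (8.7 − 1)/(8.7 + 1) = 7.7/9.7

|Γ| ≈ 0.794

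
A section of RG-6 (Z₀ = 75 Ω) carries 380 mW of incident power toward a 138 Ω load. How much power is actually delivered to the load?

P_delivered ≈ 347 mW

Γ = (138 − 75)/(138 + 75) = 0.296
|Γ|² = 0.0875
P_refl = |Γ|²·P_inc = 33.2 mW, P_del = (1 − |Γ|²)·P_inc = 347 mW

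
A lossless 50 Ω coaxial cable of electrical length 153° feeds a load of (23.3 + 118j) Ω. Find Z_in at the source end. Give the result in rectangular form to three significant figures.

Z_in ≈ 5.98 + j42.7 Ω

tan(βl) = tan(153°) = -0.51
Z_in = Z_0·(Z_L + jZ_0·tanβl)/(Z_0 + jZ_L·tanβl)
     = 50·(23.3 + j92.5)/(110 − j11.9)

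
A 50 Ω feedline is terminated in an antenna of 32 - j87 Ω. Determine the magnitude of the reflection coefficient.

Γ = (Z_L − Z_0)/(Z_L + Z_0) = (-18 − j87)/(82 − j87)
|Γ| = 88.8/120

|Γ| ≈ 0.743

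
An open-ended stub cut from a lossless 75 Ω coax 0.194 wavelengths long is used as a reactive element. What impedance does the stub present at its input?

βl = 2π × 0.194 = 69.8°
tan(βl) = 2.72
For an open-ended stub, Z_in = −jZ_0·cot(βl) = −jZ_0/tan(βl)

Z_in ≈ −j27.5 Ω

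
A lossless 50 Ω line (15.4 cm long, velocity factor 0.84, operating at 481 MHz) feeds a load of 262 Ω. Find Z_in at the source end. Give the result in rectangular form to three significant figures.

Z_in ≈ 10.3 + j13.6 Ω

λ = v/f = 0.84·c / 481 MHz = 0.524 m
βl = 2π·l/λ = 2π × 0.294 = 106°
tan(βl) = tan(106°) = -3.53
Z_in = Z_0·(Z_L + jZ_0·tanβl)/(Z_0 + jZ_L·tanβl)
     = 50·(262 − j176)/(50 − j925)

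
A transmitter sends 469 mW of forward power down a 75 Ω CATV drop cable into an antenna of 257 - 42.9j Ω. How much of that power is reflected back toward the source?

P_reflected ≈ 146 mW

|Γ| = |(182 − j42.9)/(332 − j42.9)| = 0.559
|Γ|² = 0.312
P_refl = |Γ|²·P_inc = 146 mW, P_del = (1 − |Γ|²)·P_inc = 323 mW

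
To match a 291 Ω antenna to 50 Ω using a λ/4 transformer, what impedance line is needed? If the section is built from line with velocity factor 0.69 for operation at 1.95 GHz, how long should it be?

Z_qwt ≈ 121 Ω; length ≈ 2.65 cm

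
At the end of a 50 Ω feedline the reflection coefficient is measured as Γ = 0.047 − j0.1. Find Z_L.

Z_L ≈ 53.8 − j10.9 Ω

Z_L = Z_0·(1 + Γ)/(1 − Γ) = 50·(1.05 − j0.1)/(0.953 + j0.1)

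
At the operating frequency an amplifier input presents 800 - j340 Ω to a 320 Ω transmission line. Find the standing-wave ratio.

VSWR ≈ 3.02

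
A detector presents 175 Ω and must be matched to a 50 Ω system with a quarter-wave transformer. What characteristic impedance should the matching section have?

Z_qwt = √(Z_0·R_L) = √(50 × 175) = √8750

Z_qwt ≈ 93.5 Ω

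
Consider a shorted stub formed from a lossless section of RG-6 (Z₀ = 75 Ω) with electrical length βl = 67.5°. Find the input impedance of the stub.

Z_in ≈ +j181 Ω

tan(βl) = 2.41
For a shorted stub, Z_in = jZ_0·tan(βl)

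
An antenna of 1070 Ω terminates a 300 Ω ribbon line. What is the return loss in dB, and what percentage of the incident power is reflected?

Γ = (1070 − 300)/(1070 + 300) = 0.562
RL = −20·log₁₀(0.562) = 5 dB
P_refl/P_inc = |Γ|² = 0.316

RL ≈ 5 dB; 31.6% of incident power reflected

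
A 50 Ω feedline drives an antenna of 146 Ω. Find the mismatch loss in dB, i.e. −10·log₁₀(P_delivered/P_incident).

mismatch loss ≈ 1.19 dB

Γ = (146 − 50)/(146 + 50) = 0.49
|Γ|² = 0.24, so P_del/P_inc = 1 − |Γ|² = 0.76
ML = −10·log₁₀(1 − |Γ|²)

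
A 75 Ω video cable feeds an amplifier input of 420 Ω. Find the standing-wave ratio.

Γ = (420 − 75)/(420 + 75) = 0.697
VSWR = (1 + 0.697)/(1 − 0.697)

VSWR ≈ 5.6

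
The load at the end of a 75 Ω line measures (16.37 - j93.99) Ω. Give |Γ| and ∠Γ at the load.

Γ ≈ 0.845 ∠ -76.1°

Γ = (Z_L − Z_0)/(Z_L + Z_0) = (-58.63 − j93.99)/(91.37 − j93.99)
|Γ| = 111/131 = 0.845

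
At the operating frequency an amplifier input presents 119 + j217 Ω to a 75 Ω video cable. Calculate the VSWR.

VSWR ≈ 7.36

Γ = (Z_L − Z_0)/(Z_L + Z_0) = (44 + j217)/(194 + j217)
|Γ| = 221/291 = 0.761
VSWR = (1 + |Γ|)/(1 − |Γ|) = 1.76/0.239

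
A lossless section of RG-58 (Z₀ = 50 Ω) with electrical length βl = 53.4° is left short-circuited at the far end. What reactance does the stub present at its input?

X_in ≈ 67.3 Ω (inductive)

tan(βl) = 1.35
For a short-circuited stub, Z_in = jZ_0·tan(βl)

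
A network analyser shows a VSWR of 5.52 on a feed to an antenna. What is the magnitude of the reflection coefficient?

|Γ| = (S − 1)/(S + 1) = (5.52 − 1)/(5.52 + 1) = 4.52/6.52

|Γ| ≈ 0.693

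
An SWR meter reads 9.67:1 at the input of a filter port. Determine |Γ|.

|Γ| ≈ 0.813

|Γ| = (S − 1)/(S + 1) = (9.67 − 1)/(9.67 + 1) = 8.67/10.7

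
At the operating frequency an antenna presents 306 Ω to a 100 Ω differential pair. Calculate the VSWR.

VSWR ≈ 3.06

Γ = (306 − 100)/(306 + 100) = 0.507
VSWR = (1 + 0.507)/(1 − 0.507)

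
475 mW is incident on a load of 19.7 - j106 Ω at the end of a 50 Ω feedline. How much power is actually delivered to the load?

P_delivered ≈ 116 mW

|Γ| = |(-30.3 − j106)/(69.7 − j106)| = 0.869
|Γ|² = 0.755
P_refl = |Γ|²·P_inc = 359 mW, P_del = (1 − |Γ|²)·P_inc = 116 mW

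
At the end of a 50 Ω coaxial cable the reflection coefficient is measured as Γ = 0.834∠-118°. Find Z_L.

Z_L ≈ 6.14 − j29.7 Ω

Z_L = Z_0·(1 + Γ)/(1 − Γ) = 50·(0.608 − j0.736)/(1.39 + j0.736)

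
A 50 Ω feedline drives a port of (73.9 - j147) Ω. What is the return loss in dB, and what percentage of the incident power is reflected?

Γ = (23.9 − j147)/(123.9 − j147), |Γ| = 0.775
RL = −20·log₁₀(0.775) = 2.22 dB
P_refl/P_inc = |Γ|² = 0.6

RL ≈ 2.22 dB; 60% of incident power reflected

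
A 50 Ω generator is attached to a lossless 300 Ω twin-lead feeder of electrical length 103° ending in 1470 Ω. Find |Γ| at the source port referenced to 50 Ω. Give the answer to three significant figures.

|Γ| ≈ 0.513

tan(βl) = -4.33
Z_in = Z_0·(Z_L + jZ_0·tanβl)/(Z_0 + jZ_L·tanβl) = 64.3 + j66.2 Ω
Γ_s = (Z_in − Z_s)/(Z_in + Z_s) = (14.3 + j66.2)/(114 + j66.2), |Γ_s| = 0.513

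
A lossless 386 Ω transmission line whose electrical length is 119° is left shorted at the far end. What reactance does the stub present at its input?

tan(βl) = -1.8
For a shorted stub, Z_in = jZ_0·tan(βl)

X_in ≈ -696 Ω (capacitive)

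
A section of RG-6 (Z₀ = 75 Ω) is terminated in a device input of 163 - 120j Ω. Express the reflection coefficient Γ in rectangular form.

Γ = (Z_L − Z_0)/(Z_L + Z_0) = (88 − j120)/(238 − j120)

Γ ≈ 0.497 − j0.253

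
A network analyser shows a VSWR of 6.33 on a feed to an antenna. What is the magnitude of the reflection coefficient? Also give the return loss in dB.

|Γ| = (S − 1)/(S + 1) = (6.33 − 1)/(6.33 + 1) = 5.33/7.33
RL = −20·log₁₀|Γ| = −20·log₁₀(0.727)

|Γ| ≈ 0.727; return loss ≈ 2.77 dB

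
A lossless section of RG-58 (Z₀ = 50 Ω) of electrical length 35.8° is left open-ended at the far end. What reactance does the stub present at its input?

tan(βl) = 0.721
For an open-ended stub, Z_in = −jZ_0·cot(βl) = −jZ_0/tan(βl)

X_in ≈ -69.3 Ω (capacitive)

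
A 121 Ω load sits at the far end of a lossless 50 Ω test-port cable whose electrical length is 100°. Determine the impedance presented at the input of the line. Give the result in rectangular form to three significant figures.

Z_in ≈ 21.2 + j7.27 Ω

tan(βl) = tan(100°) = -5.67
Z_in = Z_0·(Z_L + jZ_0·tanβl)/(Z_0 + jZ_L·tanβl)
     = 50·(121 − j284)/(50 − j686)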